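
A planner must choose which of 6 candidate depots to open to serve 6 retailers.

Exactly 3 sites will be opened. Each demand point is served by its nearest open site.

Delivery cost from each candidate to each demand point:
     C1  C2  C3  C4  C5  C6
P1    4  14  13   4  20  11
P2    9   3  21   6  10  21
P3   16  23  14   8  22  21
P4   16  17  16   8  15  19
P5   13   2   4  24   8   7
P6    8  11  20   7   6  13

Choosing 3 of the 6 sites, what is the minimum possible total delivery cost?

Open {P1, P5, P6}.
  C1→P1 4, C2→P5 2, C3→P5 4, C4→P1 4, C5→P6 6, C6→P5 7  ⇒ total 27.
Compare {P1, P2, P5}: total 29.
Compare {P1, P3, P5}: total 29.
No size-3 selection does better; minimum is 27.

27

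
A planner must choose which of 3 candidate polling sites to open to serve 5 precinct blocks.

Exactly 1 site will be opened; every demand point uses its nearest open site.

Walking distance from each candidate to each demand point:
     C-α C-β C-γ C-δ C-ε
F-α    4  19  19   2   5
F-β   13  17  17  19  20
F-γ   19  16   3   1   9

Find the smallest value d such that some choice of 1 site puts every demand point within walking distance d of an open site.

19

Open {F-α}.
  Farthest demand point is C-β at walking distance 19 (to F-α); all others are ≤ 19.
With {F-γ} the worst case is 19.
With {F-β} the worst case is 20.
No size-1 selection achieves below 19.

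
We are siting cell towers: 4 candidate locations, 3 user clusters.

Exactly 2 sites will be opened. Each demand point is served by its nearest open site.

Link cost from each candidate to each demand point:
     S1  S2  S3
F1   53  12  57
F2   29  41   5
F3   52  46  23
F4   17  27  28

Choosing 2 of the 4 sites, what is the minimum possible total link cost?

Open {F1, F2}.
  S1→F2 29, S2→F1 12, S3→F2 5  ⇒ total 46.
Compare {F2, F4}: total 49.
Compare {F1, F4}: total 57.
No size-2 selection does better; minimum is 46.

46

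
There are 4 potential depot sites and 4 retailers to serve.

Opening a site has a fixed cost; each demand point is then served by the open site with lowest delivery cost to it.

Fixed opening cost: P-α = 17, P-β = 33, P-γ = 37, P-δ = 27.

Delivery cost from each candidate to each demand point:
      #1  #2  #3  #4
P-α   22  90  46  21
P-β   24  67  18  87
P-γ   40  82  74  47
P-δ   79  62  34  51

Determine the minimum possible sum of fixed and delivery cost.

Open {P-α, P-β}: assign each demand point to its cheapest open site.
  #1→P-α 22, #2→P-β 67, #3→P-β 18, #4→P-α 21
  delivery cost 128, fixed 50 → total 178.
Compare {P-α, P-δ}: delivery cost 139 + fixed 44 = 183.
Compare {P-α}: delivery cost 179 + fixed 17 = 196.
Compare {P-α, P-β, P-δ}: delivery cost 123 + fixed 77 = 200.
All other subsets cost ≥ 183. Minimum total cost: 178.

178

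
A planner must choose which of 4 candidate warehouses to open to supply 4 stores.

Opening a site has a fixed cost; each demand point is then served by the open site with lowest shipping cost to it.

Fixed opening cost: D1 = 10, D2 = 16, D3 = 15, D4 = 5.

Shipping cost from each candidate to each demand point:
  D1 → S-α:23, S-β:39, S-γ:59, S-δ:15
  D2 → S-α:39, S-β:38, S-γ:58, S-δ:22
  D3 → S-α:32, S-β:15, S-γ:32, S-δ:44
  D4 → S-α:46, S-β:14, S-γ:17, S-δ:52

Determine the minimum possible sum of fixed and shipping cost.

84

Open {D1, D4}: assign each demand point to its cheapest open site.
  S-α→D1 23, S-β→D4 14, S-γ→D4 17, S-δ→D1 15
  shipping cost 69, fixed 15 → total 84.
Compare {D1, D3, D4}: shipping cost 69 + fixed 30 = 99.
Compare {D1, D2, D4}: shipping cost 69 + fixed 31 = 100.
Compare {D1, D3}: shipping cost 85 + fixed 25 = 110.
All other subsets cost ≥ 99. Minimum total cost: 84.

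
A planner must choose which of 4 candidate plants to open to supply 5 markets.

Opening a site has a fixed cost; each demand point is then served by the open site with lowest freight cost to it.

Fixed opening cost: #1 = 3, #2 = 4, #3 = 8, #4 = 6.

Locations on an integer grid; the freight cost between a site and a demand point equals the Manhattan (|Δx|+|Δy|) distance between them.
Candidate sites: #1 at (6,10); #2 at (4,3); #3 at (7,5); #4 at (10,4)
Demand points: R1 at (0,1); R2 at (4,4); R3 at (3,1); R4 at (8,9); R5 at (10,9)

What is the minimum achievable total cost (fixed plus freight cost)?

25

Open {#1, #2}: assign each demand point to its cheapest open site.
  R1→#2 6, R2→#2 1, R3→#2 3, R4→#1 3, R5→#1 5
  freight cost 18, fixed 7 → total 25.
Compare {#1, #2, #4}: freight cost 18 + fixed 13 = 31.
Compare {#2, #4}: freight cost 22 + fixed 10 = 32.
Compare {#1, #2, #3}: freight cost 18 + fixed 15 = 33.
All other subsets cost ≥ 31. Minimum total cost: 25.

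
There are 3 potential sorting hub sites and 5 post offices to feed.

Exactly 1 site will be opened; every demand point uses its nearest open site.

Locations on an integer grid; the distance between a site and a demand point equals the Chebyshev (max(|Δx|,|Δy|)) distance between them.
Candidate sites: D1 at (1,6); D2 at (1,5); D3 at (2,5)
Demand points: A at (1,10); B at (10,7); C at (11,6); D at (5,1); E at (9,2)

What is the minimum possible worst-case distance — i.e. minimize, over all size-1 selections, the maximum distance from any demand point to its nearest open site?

9

Open {D3}.
  Farthest demand point is C at distance 9 (to D3); all others are ≤ 9.
With {D1} the worst case is 10.
With {D2} the worst case is 10.
No size-1 selection achieves below 9.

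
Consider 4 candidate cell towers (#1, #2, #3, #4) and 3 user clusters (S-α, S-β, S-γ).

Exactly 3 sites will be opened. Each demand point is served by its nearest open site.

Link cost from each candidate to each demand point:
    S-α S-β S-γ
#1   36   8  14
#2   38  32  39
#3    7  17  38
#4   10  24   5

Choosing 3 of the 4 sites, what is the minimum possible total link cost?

20

Open {#1, #3, #4}.
  S-α→#3 7, S-β→#1 8, S-γ→#4 5  ⇒ total 20.
Compare {#1, #2, #4}: total 23.
Compare {#1, #2, #3}: total 29.
No size-3 selection does better; minimum is 20.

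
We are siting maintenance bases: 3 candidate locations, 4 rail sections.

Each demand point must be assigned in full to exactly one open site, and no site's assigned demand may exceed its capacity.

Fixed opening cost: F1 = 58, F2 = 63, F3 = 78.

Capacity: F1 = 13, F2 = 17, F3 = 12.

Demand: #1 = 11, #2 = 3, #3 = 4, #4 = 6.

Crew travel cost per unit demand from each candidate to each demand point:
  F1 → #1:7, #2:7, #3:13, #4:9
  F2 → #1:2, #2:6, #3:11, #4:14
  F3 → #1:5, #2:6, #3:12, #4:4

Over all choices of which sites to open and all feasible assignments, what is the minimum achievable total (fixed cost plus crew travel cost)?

Open {F2, F3}; cheapest assignment that respects the capacities:
  F2 (cap 17, load 15): #1, #3 — cost 11×2 + 4×11 = 66
  F3 (cap 12, load 9): #2, #4 — cost 3×6 + 6×4 = 42
  Shipping 108, fixed 141 → total 249.
  Any other capacity-feasible assignment to {F2, F3} ships for at least 108.
Compare {F1, F2}: its best feasible assignment gives total 262.
Compare {F1, F2, F3}: its best feasible assignment gives total 307.
Every other set of open sites that can feasibly serve all demand totals ≥ 262 even under its best assignment. Minimum: 249.

249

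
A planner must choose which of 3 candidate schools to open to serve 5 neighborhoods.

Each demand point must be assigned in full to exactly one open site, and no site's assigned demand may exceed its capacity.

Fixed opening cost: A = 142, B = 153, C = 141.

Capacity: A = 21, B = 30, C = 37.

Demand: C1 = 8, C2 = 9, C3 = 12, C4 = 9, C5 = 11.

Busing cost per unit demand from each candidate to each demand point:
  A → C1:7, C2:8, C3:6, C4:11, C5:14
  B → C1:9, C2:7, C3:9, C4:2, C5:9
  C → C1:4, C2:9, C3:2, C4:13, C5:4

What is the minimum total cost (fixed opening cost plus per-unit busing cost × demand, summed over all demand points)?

475

Open {B, C}; cheapest assignment that respects the capacities:
  B (cap 30, load 18): C2, C4 — cost 9×7 + 9×2 = 81
  C (cap 37, load 31): C1, C3, C5 — cost 8×4 + 12×2 + 11×4 = 100
  Shipping 181, fixed 294 → total 475.
  Any other capacity-feasible assignment to {B, C} ships for at least 181.
Compare {A, C}: its best feasible assignment gives total 554.
Compare {A, B}: its best feasible assignment gives total 603.
Every other set of open sites that can feasibly serve all demand totals ≥ 554 even under its best assignment. Minimum: 475.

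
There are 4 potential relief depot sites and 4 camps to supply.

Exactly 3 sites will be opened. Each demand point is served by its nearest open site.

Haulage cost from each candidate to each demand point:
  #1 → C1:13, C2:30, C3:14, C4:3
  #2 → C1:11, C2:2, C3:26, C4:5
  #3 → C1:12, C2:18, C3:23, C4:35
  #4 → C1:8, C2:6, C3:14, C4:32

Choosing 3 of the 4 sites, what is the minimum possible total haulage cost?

Open {#1, #2, #4}.
  C1→#4 8, C2→#2 2, C3→#1 14, C4→#1 3  ⇒ total 27.
Compare {#2, #3, #4}: total 29.
Compare {#1, #2, #3}: total 30.
No size-3 selection does better; minimum is 27.

27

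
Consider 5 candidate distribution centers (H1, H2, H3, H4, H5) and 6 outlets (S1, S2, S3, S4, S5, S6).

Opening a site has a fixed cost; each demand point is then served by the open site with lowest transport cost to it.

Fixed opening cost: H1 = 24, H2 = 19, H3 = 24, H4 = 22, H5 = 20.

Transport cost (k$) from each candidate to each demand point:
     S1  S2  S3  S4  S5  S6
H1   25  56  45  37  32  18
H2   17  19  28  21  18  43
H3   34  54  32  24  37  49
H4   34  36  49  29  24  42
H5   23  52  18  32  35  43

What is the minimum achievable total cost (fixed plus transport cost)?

164

Open {H1, H2}: assign each demand point to its cheapest open site.
  S1→H2 17, S2→H2 19, S3→H2 28, S4→H2 21, S5→H2 18, S6→H1 18
  transport cost 121, fixed 43 → total 164.
Compare {H2}: transport cost 146 + fixed 19 = 165.
Compare {H1, H2, H5}: transport cost 111 + fixed 63 = 174.
Compare {H2, H5}: transport cost 136 + fixed 39 = 175.
All other subsets cost ≥ 165. Minimum total cost: 164.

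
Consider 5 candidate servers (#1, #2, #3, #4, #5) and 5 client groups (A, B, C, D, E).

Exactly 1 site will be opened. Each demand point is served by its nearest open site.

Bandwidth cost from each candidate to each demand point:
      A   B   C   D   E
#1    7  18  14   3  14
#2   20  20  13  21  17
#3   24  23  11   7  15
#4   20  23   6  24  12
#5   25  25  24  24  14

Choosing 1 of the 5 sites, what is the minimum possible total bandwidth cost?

56

Open {#1}.
  A→#1 7, B→#1 18, C→#1 14, D→#1 3, E→#1 14  ⇒ total 56.
Compare {#3}: total 80.
Compare {#4}: total 85.
No size-1 selection does better; minimum is 56.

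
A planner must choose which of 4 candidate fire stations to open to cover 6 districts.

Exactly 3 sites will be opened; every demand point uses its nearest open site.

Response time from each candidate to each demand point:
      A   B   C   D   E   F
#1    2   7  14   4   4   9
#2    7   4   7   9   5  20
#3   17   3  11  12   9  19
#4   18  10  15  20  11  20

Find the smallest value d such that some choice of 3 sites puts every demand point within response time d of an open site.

9

Open {#1, #2, #3}.
  Farthest demand point is F at response time 9 (to #1); all others are ≤ 9.
With {#1, #2, #4} the worst case is 9.
With {#1, #3, #4} the worst case is 11.
No size-3 selection achieves below 9.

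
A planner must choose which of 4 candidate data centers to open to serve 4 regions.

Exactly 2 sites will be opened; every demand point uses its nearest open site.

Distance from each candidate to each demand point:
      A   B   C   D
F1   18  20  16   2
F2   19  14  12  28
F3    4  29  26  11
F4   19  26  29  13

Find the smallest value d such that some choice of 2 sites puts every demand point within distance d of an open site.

14

Open {F2, F3}.
  Farthest demand point is B at distance 14 (to F2); all others are ≤ 14.
With {F1, F2} the worst case is 18.
With {F2, F4} the worst case is 19.
No size-2 selection achieves below 14.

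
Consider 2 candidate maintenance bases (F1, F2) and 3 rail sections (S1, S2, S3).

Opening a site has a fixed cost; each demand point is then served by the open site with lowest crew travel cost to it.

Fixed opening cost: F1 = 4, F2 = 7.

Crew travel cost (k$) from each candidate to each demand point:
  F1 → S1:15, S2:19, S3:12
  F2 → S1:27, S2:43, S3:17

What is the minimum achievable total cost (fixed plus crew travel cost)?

Open {F1}: assign each demand point to its cheapest open site.
  S1→F1 15, S2→F1 19, S3→F1 12
  crew travel cost 46, fixed 4 → total 50.
Compare {F1, F2}: crew travel cost 46 + fixed 11 = 57.
Compare {F2}: crew travel cost 87 + fixed 7 = 94.

50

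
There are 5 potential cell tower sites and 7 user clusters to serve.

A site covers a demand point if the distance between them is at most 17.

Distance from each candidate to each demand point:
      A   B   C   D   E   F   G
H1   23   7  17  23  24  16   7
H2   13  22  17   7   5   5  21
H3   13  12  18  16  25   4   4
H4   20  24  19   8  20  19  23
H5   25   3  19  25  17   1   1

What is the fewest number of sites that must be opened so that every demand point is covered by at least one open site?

Coverage sets (demand points within 17 of each site):
  H1: {B, C, F, G}
  H2: {A, C, D, E, F}
  H3: {A, B, D, F, G}
  H4: {D}
  H5: {B, E, F, G}
No single site covers all 7 demand points.
But {H1, H2} covers everything, so the minimum is 2.

2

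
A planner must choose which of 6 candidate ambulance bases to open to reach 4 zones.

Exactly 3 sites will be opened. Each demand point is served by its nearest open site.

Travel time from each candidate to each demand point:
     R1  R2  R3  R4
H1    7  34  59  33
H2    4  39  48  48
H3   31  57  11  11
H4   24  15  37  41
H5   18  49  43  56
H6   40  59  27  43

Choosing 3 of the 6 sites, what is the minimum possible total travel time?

Open {H2, H3, H4}.
  R1→H2 4, R2→H4 15, R3→H3 11, R4→H3 11  ⇒ total 41.
Compare {H1, H3, H4}: total 44.
Compare {H3, H4, H5}: total 55.
No size-3 selection does better; minimum is 41.

41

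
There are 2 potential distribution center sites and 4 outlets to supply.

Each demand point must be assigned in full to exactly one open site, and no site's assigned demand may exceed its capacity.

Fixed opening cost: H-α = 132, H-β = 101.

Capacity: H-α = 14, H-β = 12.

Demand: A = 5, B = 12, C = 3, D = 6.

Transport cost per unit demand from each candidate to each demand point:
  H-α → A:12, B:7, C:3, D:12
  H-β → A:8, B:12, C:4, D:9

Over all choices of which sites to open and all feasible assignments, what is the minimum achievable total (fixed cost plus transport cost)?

518

Open {H-α, H-β}; cheapest assignment that respects the capacities:
  H-α (cap 14, load 14): A, C, D — cost 5×12 + 3×3 + 6×12 = 141
  H-β (cap 12, load 12): B — cost 12×12 = 144
  Shipping 285, fixed 233 → total 518.
  Any other capacity-feasible assignment to {H-α, H-β} ships for at least 285.
Total demand is 26 and no other set of sites has combined capacity ≥ 26, so {H-α, H-β} is the only feasible choice of open sites. Minimum: 518.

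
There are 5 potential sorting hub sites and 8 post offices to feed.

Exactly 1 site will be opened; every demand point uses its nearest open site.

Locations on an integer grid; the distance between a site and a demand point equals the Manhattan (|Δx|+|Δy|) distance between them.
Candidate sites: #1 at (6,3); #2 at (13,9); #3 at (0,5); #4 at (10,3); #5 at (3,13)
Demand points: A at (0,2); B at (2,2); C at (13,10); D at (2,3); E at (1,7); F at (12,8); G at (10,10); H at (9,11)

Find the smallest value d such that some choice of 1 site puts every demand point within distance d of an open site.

Open {#4}.
  Farthest demand point is E at distance 13 (to #4); all others are ≤ 13.
With {#1} the worst case is 14.
With {#5} the worst case is 14.
No size-1 selection achieves below 13.

13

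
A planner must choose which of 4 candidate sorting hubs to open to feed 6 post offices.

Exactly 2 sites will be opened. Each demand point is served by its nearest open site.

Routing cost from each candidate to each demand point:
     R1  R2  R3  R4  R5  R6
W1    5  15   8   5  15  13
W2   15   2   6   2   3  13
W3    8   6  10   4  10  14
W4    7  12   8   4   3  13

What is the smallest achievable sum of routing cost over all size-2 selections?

31

Open {W1, W2}.
  R1→W1 5, R2→W2 2, R3→W2 6, R4→W2 2, R5→W2 3, R6→W1 13  ⇒ total 31.
Compare {W2, W4}: total 33.
Compare {W2, W3}: total 34.
No size-2 selection does better; minimum is 31.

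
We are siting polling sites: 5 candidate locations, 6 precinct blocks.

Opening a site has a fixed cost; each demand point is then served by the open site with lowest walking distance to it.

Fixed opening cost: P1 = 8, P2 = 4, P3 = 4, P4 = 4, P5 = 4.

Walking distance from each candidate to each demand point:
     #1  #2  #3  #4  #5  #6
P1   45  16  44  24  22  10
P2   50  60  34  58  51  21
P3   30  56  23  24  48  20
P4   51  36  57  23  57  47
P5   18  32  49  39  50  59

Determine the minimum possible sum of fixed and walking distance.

Open {P1, P3, P5}: assign each demand point to its cheapest open site.
  #1→P5 18, #2→P1 16, #3→P3 23, #4→P1 24, #5→P1 22, #6→P1 10
  walking distance 113, fixed 16 → total 129.
Compare {P1, P3, P4, P5}: walking distance 112 + fixed 20 = 132.
Compare {P1, P2, P3, P5}: walking distance 113 + fixed 20 = 133.
Compare {P1, P2, P3, P4, P5}: walking distance 112 + fixed 24 = 136.
All other subsets cost ≥ 132. Minimum total cost: 129.

129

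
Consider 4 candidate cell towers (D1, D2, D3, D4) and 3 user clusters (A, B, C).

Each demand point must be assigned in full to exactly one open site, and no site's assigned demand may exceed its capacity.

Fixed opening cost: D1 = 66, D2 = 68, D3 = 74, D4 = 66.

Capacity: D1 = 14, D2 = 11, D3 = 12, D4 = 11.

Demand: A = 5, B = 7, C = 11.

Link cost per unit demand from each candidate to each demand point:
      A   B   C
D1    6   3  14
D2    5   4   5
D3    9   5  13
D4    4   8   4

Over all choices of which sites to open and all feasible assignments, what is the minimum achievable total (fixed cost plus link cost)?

Open {D1, D4}; cheapest assignment that respects the capacities:
  D1 (cap 14, load 12): A, B — cost 5×6 + 7×3 = 51
  D4 (cap 11, load 11): C — cost 11×4 = 44
  Shipping 95, fixed 132 → total 227.
  Any other capacity-feasible assignment to {D1, D4} ships for at least 95.
Compare {D1, D2}: its best feasible assignment gives total 240.
Compare {D3, D4}: its best feasible assignment gives total 264.
Every other set of open sites that can feasibly serve all demand totals ≥ 240 even under its best assignment. Minimum: 227.

227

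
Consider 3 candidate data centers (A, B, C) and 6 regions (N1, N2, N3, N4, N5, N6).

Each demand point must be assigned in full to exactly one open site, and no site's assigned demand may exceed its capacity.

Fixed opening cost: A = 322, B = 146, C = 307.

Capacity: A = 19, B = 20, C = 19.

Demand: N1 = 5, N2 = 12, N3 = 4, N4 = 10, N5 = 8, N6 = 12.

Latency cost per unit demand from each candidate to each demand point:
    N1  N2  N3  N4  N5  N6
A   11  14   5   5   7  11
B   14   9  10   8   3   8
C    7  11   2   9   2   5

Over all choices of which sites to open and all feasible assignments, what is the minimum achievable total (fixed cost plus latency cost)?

1072

Open {A, B, C}; cheapest assignment that respects the capacities:
  A (cap 19, load 14): N3, N4 — cost 4×5 + 10×5 = 70
  B (cap 20, load 20): N2, N5 — cost 12×9 + 8×3 = 132
  C (cap 19, load 17): N1, N6 — cost 5×7 + 12×5 = 95
  Shipping 297, fixed 775 → total 1072.
  Any other capacity-feasible assignment to {A, B, C} ships for at least 297.
Total demand is 51 and no other set of sites has combined capacity ≥ 51, so {A, B, C} is the only feasible choice of open sites. Minimum: 1072.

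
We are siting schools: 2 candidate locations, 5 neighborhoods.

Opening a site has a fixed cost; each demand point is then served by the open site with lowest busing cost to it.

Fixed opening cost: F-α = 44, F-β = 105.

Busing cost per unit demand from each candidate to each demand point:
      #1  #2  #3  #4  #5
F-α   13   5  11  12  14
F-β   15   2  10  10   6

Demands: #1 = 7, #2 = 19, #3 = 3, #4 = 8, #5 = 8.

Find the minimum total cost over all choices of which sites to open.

406

Open {F-β}: assign each demand point to its cheapest open site.
  #1→F-β 7×15=105, #2→F-β 19×2=38, #3→F-β 3×10=30, #4→F-β 8×10=80, #5→F-β 8×6=48
  busing cost 301, fixed 105 → total 406.
Compare {F-α, F-β}: busing cost 287 + fixed 149 = 436.
Compare {F-α}: busing cost 427 + fixed 44 = 471.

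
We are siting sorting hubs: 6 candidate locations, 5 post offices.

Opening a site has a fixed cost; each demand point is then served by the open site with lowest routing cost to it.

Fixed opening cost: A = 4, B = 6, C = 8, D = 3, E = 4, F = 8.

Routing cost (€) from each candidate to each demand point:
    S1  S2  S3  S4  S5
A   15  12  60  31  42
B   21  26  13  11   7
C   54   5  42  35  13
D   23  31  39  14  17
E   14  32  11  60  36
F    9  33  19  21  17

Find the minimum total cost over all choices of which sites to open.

Open {B, C, E}: assign each demand point to its cheapest open site.
  S1→E 14, S2→C 5, S3→E 11, S4→B 11, S5→B 7
  routing cost 48, fixed 18 → total 66.
Compare {B, C, F}: routing cost 45 + fixed 22 = 67.
Compare {A, B}: routing cost 58 + fixed 10 = 68.
Compare {A, B, C}: routing cost 51 + fixed 18 = 69.
All other subsets cost ≥ 67. Minimum total cost: 66.

66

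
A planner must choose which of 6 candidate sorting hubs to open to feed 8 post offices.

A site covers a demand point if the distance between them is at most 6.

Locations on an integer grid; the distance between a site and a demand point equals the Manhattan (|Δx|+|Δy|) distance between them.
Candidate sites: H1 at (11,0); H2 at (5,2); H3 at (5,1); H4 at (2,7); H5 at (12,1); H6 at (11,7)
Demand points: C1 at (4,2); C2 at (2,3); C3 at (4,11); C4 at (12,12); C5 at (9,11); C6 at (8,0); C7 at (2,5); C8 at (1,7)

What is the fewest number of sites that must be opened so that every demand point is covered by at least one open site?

Coverage sets (demand points within 6 of each site):
  H1: {C6}
  H2: {C1, C2, C6, C7}
  H3: {C1, C2, C6}
  H4: {C2, C3, C7, C8}
  H5: {C6}
  H6: {C4, C5}
No 2 sites suffice: every size-2 union leaves at least one demand point uncovered.
But {H2, H4, H6} covers everything, so the minimum is 3.

3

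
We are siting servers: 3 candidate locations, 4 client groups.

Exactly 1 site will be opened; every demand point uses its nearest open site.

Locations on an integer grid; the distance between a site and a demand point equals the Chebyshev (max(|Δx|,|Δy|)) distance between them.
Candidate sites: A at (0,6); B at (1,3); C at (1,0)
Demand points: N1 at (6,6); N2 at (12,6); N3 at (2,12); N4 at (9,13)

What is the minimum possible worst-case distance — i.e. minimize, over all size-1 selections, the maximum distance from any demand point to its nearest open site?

11

Open {B}.
  Farthest demand point is N2 at distance 11 (to B); all others are ≤ 11.
With {A} the worst case is 12.
With {C} the worst case is 13.
No size-1 selection achieves below 11.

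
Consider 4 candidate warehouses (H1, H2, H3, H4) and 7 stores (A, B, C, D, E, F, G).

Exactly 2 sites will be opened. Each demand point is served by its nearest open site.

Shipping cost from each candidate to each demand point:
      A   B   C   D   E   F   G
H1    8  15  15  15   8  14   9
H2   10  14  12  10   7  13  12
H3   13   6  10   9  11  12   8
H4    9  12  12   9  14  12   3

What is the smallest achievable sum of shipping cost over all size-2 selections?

60

Open {H3, H4}.
  A→H4 9, B→H3 6, C→H3 10, D→H3 9, E→H3 11, F→H3 12, G→H4 3  ⇒ total 60.
Compare {H1, H3}: total 61.
Compare {H2, H3}: total 62.
No size-2 selection does better; minimum is 60.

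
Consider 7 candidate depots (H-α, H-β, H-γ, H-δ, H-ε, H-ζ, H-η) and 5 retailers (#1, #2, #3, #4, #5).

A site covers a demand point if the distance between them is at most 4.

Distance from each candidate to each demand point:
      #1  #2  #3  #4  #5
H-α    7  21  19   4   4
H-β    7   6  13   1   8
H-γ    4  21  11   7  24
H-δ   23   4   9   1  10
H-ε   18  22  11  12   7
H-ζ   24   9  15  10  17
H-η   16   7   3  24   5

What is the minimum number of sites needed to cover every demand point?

4

Coverage sets (demand points within 4 of each site):
  H-α: {#4, #5}
  H-β: {#4}
  H-γ: {#1}
  H-δ: {#2, #4}
  H-ε: {}
  H-ζ: {}
  H-η: {#3}
No 3 sites suffice: every size-3 union leaves at least one demand point uncovered.
But {H-α, H-γ, H-δ, H-η} covers everything, so the minimum is 4.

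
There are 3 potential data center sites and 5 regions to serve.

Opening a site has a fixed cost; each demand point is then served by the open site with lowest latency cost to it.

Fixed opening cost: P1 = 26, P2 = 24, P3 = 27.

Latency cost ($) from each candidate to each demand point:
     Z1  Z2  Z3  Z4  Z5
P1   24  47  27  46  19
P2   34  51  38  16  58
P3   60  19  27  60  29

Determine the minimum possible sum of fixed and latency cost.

Open {P2, P3}: assign each demand point to its cheapest open site.
  Z1→P2 34, Z2→P3 19, Z3→P3 27, Z4→P2 16, Z5→P3 29
  latency cost 125, fixed 51 → total 176.
Compare {P1, P2, P3}: latency cost 105 + fixed 77 = 182.
Compare {P1, P2}: latency cost 133 + fixed 50 = 183.
Compare {P1, P3}: latency cost 135 + fixed 53 = 188.
All other subsets cost ≥ 182. Minimum total cost: 176.

176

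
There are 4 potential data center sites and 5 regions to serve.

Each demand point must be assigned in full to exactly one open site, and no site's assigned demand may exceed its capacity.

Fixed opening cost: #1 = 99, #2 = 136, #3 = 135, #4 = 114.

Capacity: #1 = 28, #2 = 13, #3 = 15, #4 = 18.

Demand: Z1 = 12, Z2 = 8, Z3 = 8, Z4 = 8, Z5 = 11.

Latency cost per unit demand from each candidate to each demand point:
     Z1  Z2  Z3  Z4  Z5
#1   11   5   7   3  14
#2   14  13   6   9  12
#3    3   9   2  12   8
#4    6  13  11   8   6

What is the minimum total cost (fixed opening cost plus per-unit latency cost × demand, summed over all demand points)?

Open {#1, #3, #4}; cheapest assignment that respects the capacities:
  #1 (cap 28, load 24): Z2, Z3, Z4 — cost 8×5 + 8×7 + 8×3 = 120
  #3 (cap 15, load 12): Z1 — cost 12×3 = 36
  #4 (cap 18, load 11): Z5 — cost 11×6 = 66
  Shipping 222, fixed 348 → total 570.
  Any other capacity-feasible assignment to {#1, #3, #4} ships for at least 222.
Compare {#1, #2, #3}: its best feasible assignment gives total 658.
Compare {#1, #2, #4}: its best feasible assignment gives total 659.
Every other set of open sites that can feasibly serve all demand totals ≥ 658 even under its best assignment. Minimum: 570.

570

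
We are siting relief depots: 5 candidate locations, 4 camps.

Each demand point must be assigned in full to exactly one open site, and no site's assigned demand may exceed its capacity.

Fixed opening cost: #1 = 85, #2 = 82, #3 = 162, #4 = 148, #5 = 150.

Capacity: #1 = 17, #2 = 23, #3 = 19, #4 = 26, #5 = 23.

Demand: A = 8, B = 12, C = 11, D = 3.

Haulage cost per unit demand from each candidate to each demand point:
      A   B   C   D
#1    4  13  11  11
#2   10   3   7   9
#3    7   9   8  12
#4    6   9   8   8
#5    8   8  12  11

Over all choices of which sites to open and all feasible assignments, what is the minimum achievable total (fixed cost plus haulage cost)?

Open {#1, #2}; cheapest assignment that respects the capacities:
  #1 (cap 17, load 11): A, D — cost 8×4 + 3×11 = 65
  #2 (cap 23, load 23): B, C — cost 12×3 + 11×7 = 113
  Shipping 178, fixed 167 → total 345.
  Any other capacity-feasible assignment to {#1, #2} ships for at least 178.
Compare {#2, #4}: its best feasible assignment gives total 415.
Compare {#2, #5}: its best feasible assignment gives total 442.
Every other set of open sites that can feasibly serve all demand totals ≥ 415 even under its best assignment. Minimum: 345.

345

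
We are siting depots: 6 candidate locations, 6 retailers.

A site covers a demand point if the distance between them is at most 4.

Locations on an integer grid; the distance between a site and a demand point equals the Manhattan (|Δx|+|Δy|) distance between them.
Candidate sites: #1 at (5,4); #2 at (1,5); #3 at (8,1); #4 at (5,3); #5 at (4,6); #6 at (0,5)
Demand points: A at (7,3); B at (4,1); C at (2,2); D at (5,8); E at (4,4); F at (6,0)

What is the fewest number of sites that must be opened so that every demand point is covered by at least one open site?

Coverage sets (demand points within 4 of each site):
  #1: {A, B, D, E}
  #2: {C, E}
  #3: {A, B, F}
  #4: {A, B, C, E, F}
  #5: {D, E}
  #6: {}
No single site covers all 6 demand points.
But {#1, #4} covers everything, so the minimum is 2.

2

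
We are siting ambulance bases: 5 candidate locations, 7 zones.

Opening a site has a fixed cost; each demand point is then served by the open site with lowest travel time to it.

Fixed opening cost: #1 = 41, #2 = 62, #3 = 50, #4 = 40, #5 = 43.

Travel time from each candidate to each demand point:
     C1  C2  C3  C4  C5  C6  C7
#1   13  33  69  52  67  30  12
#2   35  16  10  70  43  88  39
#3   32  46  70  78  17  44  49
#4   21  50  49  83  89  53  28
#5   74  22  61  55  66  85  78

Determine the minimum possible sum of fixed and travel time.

279

Open {#1, #2}: assign each demand point to its cheapest open site.
  C1→#1 13, C2→#2 16, C3→#2 10, C4→#1 52, C5→#2 43, C6→#1 30, C7→#1 12
  travel time 176, fixed 103 → total 279.
Compare {#1, #2, #3}: travel time 150 + fixed 153 = 303.
Compare {#1}: travel time 276 + fixed 41 = 317.
Compare {#1, #3}: travel time 226 + fixed 91 = 317.
All other subsets cost ≥ 303. Minimum total cost: 279.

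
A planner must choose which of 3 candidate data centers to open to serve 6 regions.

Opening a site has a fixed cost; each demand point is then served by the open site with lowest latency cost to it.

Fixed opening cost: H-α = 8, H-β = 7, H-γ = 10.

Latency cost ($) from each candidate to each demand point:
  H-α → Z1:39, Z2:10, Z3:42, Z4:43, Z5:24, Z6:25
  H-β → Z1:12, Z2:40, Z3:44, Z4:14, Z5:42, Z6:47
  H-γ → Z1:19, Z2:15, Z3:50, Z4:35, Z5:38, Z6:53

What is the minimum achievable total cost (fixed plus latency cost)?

Open {H-α, H-β}: assign each demand point to its cheapest open site.
  Z1→H-β 12, Z2→H-α 10, Z3→H-α 42, Z4→H-β 14, Z5→H-α 24, Z6→H-α 25
  latency cost 127, fixed 15 → total 142.
Compare {H-α, H-β, H-γ}: latency cost 127 + fixed 25 = 152.
Compare {H-α, H-γ}: latency cost 155 + fixed 18 = 173.
Compare {H-β, H-γ}: latency cost 170 + fixed 17 = 187.
All other subsets cost ≥ 152. Minimum total cost: 142.

142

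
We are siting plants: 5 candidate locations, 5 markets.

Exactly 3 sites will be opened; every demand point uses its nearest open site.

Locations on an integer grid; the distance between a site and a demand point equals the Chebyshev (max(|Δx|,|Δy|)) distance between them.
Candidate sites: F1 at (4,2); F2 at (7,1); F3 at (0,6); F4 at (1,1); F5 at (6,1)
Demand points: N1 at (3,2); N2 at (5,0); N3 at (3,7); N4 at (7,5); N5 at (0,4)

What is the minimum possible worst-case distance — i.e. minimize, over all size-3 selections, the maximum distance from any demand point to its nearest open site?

Open {F1, F2, F3}.
  Farthest demand point is N3 at distance 3 (to F3); all others are ≤ 3.
With {F1, F3, F4} the worst case is 3.
With {F1, F3, F5} the worst case is 3.
No size-3 selection achieves below 3.

3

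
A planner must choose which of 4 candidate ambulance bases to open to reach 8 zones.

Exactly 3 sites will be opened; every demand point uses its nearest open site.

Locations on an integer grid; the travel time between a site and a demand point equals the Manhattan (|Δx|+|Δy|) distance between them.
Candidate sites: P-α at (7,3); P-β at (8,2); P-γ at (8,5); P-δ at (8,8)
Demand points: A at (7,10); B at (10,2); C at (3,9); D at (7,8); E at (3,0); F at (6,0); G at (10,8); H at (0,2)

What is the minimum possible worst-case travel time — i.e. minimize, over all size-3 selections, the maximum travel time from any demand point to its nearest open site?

8

Open {P-α, P-β, P-δ}.
  Farthest demand point is H at travel time 8 (to P-α); all others are ≤ 8.
With {P-α, P-γ, P-δ} the worst case is 8.
With {P-β, P-γ, P-δ} the worst case is 8.
No size-3 selection achieves below 8.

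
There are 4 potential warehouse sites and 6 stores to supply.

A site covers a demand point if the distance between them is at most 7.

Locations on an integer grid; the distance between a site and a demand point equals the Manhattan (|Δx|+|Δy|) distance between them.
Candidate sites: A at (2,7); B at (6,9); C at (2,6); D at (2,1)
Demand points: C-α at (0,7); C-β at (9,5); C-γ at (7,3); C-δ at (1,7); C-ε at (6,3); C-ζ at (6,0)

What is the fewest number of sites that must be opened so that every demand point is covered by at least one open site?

3

Coverage sets (demand points within 7 of each site):
  A: {C-α, C-δ}
  B: {C-β, C-γ, C-δ, C-ε}
  C: {C-α, C-δ, C-ε}
  D: {C-γ, C-δ, C-ε, C-ζ}
No 2 sites suffice: every size-2 union leaves at least one demand point uncovered.
But {A, B, D} covers everything, so the minimum is 3.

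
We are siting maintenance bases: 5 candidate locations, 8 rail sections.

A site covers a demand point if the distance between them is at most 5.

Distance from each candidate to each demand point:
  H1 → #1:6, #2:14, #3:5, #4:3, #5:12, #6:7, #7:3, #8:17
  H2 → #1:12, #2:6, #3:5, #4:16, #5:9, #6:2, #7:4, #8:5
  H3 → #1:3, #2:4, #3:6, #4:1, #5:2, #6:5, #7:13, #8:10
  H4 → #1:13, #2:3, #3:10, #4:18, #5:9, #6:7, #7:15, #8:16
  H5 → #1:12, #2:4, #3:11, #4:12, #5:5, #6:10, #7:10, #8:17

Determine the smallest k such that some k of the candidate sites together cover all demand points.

2

Coverage sets (demand points within 5 of each site):
  H1: {#3, #4, #7}
  H2: {#3, #6, #7, #8}
  H3: {#1, #2, #4, #5, #6}
  H4: {#2}
  H5: {#2, #5}
No single site covers all 8 demand points.
But {H2, H3} covers everything, so the minimum is 2.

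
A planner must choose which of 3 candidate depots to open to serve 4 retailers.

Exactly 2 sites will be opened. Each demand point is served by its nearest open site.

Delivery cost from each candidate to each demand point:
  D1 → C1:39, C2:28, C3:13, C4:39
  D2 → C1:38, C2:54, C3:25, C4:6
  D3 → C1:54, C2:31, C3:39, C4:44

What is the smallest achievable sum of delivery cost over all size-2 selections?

85

Open {D1, D2}.
  C1→D2 38, C2→D1 28, C3→D1 13, C4→D2 6  ⇒ total 85.
Compare {D2, D3}: total 100.
Compare {D1, D3}: total 119.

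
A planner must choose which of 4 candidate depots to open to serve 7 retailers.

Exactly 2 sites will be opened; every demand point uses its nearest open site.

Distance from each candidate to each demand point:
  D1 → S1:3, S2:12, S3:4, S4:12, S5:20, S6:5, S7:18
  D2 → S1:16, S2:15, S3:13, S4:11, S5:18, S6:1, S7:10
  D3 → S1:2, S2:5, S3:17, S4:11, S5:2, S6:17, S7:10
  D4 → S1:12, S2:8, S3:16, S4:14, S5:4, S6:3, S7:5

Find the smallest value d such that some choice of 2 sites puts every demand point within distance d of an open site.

11

Open {D1, D3}.
  Farthest demand point is S4 at distance 11 (to D3); all others are ≤ 11.
With {D1, D4} the worst case is 12.
With {D2, D3} the worst case is 13.
No size-2 selection achieves below 11.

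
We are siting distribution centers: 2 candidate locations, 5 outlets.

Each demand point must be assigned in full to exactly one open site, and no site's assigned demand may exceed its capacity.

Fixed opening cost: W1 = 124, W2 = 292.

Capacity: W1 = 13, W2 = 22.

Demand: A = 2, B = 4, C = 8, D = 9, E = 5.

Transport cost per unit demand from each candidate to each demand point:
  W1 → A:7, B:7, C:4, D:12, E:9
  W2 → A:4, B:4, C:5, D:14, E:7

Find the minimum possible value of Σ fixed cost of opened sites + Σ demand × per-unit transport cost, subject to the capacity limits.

623

Open {W1, W2}; cheapest assignment that respects the capacities:
  W1 (cap 13, load 9): D — cost 9×12 = 108
  W2 (cap 22, load 19): A, B, C, E — cost 2×4 + 4×4 + 8×5 + 5×7 = 99
  Shipping 207, fixed 416 → total 623.
  Any other capacity-feasible assignment to {W1, W2} ships for at least 207.
Total demand is 28 and no other set of sites has combined capacity ≥ 28, so {W1, W2} is the only feasible choice of open sites. Minimum: 623.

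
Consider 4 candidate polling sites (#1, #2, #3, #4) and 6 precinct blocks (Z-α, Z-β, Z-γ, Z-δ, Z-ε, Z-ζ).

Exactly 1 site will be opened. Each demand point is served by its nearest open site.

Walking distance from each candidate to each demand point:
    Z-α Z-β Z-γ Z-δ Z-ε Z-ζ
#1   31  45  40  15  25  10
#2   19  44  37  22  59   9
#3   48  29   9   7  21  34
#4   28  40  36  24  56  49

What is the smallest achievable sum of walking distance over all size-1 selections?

Open {#3}.
  Z-α→#3 48, Z-β→#3 29, Z-γ→#3 9, Z-δ→#3 7, Z-ε→#3 21, Z-ζ→#3 34  ⇒ total 148.
Compare {#1}: total 166.
Compare {#2}: total 190.
No size-1 selection does better; minimum is 148.

148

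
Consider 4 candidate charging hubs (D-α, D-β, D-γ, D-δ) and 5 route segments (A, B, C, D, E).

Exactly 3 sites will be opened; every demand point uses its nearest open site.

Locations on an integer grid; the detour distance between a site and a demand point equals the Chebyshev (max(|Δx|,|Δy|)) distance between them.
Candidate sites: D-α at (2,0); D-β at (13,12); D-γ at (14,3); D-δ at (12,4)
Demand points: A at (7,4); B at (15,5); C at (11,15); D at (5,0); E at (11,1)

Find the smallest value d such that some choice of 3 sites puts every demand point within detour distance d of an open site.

Open {D-α, D-β, D-γ}.
  Farthest demand point is A at detour distance 5 (to D-α); all others are ≤ 5.
With {D-α, D-β, D-δ} the worst case is 5.
With {D-β, D-γ, D-δ} the worst case is 7.
No size-3 selection achieves below 5.

5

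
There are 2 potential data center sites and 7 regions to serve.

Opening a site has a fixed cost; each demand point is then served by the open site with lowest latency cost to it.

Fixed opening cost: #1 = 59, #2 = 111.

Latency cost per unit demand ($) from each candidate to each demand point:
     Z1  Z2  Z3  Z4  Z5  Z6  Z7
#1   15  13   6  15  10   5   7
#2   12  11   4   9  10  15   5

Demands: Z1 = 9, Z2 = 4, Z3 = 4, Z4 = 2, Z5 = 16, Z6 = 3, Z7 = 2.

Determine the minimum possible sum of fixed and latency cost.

Open {#1}: assign each demand point to its cheapest open site.
  Z1→#1 9×15=135, Z2→#1 4×13=52, Z3→#1 4×6=24, Z4→#1 2×15=30, Z5→#1 16×10=160, Z6→#1 3×5=15, Z7→#1 2×7=14
  latency cost 430, fixed 59 → total 489.
Compare {#2}: latency cost 401 + fixed 111 = 512.
Compare {#1, #2}: latency cost 371 + fixed 170 = 541.

489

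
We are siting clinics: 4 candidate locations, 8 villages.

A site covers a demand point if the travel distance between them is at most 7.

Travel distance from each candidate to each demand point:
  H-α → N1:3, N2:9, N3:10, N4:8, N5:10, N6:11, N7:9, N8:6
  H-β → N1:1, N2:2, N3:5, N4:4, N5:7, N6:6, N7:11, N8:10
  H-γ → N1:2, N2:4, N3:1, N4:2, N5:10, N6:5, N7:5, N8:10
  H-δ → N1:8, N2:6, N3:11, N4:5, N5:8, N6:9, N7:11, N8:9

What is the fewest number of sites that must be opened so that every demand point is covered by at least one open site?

Coverage sets (demand points within 7 of each site):
  H-α: {N1, N8}
  H-β: {N1, N2, N3, N4, N5, N6}
  H-γ: {N1, N2, N3, N4, N6, N7}
  H-δ: {N2, N4}
No 2 sites suffice: every size-2 union leaves at least one demand point uncovered.
But {H-α, H-β, H-γ} covers everything, so the minimum is 3.

3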